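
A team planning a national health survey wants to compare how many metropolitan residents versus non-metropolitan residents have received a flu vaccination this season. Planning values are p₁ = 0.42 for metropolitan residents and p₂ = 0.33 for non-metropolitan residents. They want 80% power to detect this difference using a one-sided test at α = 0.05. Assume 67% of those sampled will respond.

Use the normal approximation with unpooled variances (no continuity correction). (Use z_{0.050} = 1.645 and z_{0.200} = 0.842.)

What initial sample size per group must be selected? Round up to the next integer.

n = 530 per group

n = (z_α + z_β)² · [p₁(1−p₁) + p₂(1−p₂)] / (p₁ − p₂)²
  = (1.645 + 0.842)² · (0.42·0.58 + 0.33·0.67) / (0.09)²
  = (2.487)² · (0.2436 + 0.2211) / 0.0081
  = 6.1852 · 0.4647 / 0.0081
  = 354.85
Adjust for 67% response: 354.85 / 0.67 = 529.62.
Round up → n = 530 per group.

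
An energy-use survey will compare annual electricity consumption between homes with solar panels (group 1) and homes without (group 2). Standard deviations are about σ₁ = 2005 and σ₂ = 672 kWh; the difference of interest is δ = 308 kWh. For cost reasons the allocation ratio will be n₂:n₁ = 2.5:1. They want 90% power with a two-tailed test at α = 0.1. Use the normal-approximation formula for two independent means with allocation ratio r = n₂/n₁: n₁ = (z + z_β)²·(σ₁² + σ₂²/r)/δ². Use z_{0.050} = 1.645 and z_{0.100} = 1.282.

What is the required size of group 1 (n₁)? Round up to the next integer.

n₁ = 380

n₁ = (z_{α/2} + z_β)² · (σ₁² + σ₂²/r) / δ²
   = (1.645 + 1.282)² · (2005² + 672²/2.5) / 308²
   = 8.5673 · (4020025 + 180633.6) / 94864
   = 8.5673 · 4200658.6 / 94864
   = 379.37
Round up → n₁ = 380; n₂ = r·n₁ = 2.5 × 380 = 950.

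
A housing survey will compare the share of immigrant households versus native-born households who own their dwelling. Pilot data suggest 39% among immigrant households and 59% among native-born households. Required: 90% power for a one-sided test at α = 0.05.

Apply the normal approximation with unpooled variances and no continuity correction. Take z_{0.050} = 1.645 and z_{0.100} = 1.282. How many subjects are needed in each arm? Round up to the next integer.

n = (z_α + z_β)² · [p₁(1−p₁) + p₂(1−p₂)] / (p₁ − p₂)²
  = (1.645 + 1.282)² · (0.39·0.61 + 0.59·0.41) / (-0.20)²
  = (2.927)² · (0.2379 + 0.2419) / 0.0400
  = 8.5673 · 0.4798 / 0.0400
  = 102.77
Round up → n = 103 per group.

n = 103 per group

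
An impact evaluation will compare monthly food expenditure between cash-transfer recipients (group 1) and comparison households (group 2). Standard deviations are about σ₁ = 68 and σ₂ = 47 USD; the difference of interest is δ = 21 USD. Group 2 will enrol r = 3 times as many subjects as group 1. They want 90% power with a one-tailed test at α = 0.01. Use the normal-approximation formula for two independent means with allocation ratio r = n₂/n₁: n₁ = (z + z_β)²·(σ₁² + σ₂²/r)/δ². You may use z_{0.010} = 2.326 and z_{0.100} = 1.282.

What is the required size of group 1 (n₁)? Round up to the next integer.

n₁ = (z_α + z_β)² · (σ₁² + σ₂²/r) / δ²
   = (2.326 + 1.282)² · (68² + 47²/3) / 21²
   = 13.0177 · (4624 + 736.3333) / 441
   = 13.0177 · 5360.3 / 441
   = 158.23
Round up → n₁ = 159; n₂ = r·n₁ = 3 × 159 = 477.

n₁ = 159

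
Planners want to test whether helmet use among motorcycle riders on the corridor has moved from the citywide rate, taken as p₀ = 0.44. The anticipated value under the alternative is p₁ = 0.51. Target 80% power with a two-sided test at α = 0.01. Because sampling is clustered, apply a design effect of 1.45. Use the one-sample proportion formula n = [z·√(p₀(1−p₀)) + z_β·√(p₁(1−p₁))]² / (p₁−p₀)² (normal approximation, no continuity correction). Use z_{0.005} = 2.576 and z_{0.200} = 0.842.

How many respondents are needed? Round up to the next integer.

n = 855

n = [z_{α/2}·√(p₀q₀) + z_β·√(p₁q₁)]² / (p₁ − p₀)²
  = [2.576·√(0.44·0.56) + 0.842·√(0.51·0.49)]² / (0.07)²
  = [2.576·0.4964 + 0.842·0.4999]² / 0.0049
  = [1.6996]² / 0.0049
  = 589.52
Design effect: 1.45 × 589.52 = 854.81.
Round up → n = 855.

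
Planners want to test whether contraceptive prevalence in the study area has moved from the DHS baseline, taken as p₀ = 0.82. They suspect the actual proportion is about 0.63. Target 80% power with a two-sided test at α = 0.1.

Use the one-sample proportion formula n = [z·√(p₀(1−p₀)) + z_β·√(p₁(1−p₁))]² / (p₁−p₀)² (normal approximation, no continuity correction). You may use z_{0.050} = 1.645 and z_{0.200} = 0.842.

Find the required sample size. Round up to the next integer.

n = [z_{α/2}·√(p₀q₀) + z_β·√(p₁q₁)]² / (p₁ − p₀)²
  = [1.645·√(0.82·0.18) + 0.842·√(0.63·0.37)]² / (-0.19)²
  = [1.645·0.3842 + 0.842·0.4828]² / 0.0361
  = [1.0385]² / 0.0361
  = 29.88
Round up → n = 30.

n = 30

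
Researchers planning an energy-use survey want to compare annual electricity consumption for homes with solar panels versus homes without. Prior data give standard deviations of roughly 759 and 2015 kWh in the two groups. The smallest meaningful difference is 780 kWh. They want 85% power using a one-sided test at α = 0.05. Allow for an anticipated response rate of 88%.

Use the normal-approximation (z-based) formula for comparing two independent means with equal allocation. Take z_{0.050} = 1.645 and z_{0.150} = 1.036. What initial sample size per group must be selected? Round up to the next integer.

n = (z_α + z_β)² · (σ₁² + σ₂²) / δ²
  = (1.645 + 1.036)² · (759² + 2015² = 4636306) / 780²
  = 7.1878 · 4636306 / 608400
  = 54.77
Adjust for 88% response: 54.77 / 0.88 = 62.24.
Round up → n = 63 per group.

n = 63 per group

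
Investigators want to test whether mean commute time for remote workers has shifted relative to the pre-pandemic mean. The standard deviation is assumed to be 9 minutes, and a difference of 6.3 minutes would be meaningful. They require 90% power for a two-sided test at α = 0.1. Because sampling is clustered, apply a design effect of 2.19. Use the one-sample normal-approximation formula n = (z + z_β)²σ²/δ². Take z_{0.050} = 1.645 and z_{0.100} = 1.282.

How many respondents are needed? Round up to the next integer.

n = (z_{α/2} + z_β)² · σ² / δ²
  = (1.645 + 1.282)² · 9² / 6.3²
  = 8.5673 · 81 / 39.69
  = 17.48
Design effect: 2.19 × 17.48 = 38.29.
Round up → n = 39.

n = 39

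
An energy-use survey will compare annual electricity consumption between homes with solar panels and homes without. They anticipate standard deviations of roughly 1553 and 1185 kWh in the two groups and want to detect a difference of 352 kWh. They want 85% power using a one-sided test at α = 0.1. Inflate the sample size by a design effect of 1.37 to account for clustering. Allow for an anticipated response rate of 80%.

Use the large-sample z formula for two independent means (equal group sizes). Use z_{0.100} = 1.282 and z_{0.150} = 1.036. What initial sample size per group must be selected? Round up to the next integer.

n = 284 per group

n = (z_α + z_β)² · (σ₁² + σ₂²) / δ²
  = (1.282 + 1.036)² · (1553² + 1185² = 3816034) / 352²
  = 5.3731 · 3816034 / 123904
  = 165.48
Design effect: 1.37 × 165.48 = 226.71.
Adjust for 80% response: 226.71 / 0.80 = 283.39.
Round up → n = 284 per group.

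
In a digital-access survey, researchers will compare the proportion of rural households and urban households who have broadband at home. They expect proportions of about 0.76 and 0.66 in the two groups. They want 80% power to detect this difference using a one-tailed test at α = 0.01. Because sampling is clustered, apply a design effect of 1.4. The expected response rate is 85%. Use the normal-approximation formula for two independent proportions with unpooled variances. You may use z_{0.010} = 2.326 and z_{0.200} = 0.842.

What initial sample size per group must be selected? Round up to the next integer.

n = 673 per group

n = (z_α + z_β)² · [p₁(1−p₁) + p₂(1−p₂)] / (p₁ − p₂)²
  = (2.326 + 0.842)² · (0.76·0.24 + 0.66·0.34) / (0.10)²
  = (3.168)² · (0.1824 + 0.2244) / 0.0100
  = 10.0362 · 0.4068 / 0.0100
  = 408.27
Design effect: 1.4 × 408.27 = 571.58.
Adjust for 85% response: 571.58 / 0.85 = 672.45.
Round up → n = 673 per group.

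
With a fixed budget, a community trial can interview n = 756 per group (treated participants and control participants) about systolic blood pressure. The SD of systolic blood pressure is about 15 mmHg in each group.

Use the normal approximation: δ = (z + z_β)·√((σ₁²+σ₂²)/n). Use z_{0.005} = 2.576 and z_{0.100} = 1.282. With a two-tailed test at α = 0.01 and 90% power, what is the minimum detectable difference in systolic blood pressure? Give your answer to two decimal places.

Minimum detectable difference ≈ 2.98 mmHg

δ = (z_{α/2} + z_β) · √((σ₁²+σ₂²)/n)
  = (2.576 + 1.282) · √(450/756)
  = 3.858 · √0.59524
  = 3.858 · 0.7715
  = 2.9765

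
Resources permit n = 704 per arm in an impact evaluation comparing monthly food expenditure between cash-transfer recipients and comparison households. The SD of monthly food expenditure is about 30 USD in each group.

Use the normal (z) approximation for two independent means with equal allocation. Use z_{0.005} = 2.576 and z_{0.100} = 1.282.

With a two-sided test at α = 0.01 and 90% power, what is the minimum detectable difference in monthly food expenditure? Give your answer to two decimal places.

δ = (z_{α/2} + z_β) · √((σ₁²+σ₂²)/n)
  = (2.576 + 1.282) · √(1800/704)
  = 3.858 · √2.5568
  = 3.858 · 1.5990
  = 6.1690

Minimum detectable difference ≈ 6.17 USD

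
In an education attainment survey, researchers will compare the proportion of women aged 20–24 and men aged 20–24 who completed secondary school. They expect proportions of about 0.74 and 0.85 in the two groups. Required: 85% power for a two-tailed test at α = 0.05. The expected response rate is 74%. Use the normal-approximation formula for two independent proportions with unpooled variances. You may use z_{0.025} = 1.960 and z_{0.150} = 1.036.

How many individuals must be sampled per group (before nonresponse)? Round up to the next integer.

n = (z_{α/2} + z_β)² · [p₁(1−p₁) + p₂(1−p₂)] / (p₁ − p₂)²
  = (1.960 + 1.036)² · (0.74·0.26 + 0.85·0.15) / (-0.11)²
  = (2.996)² · (0.1924 + 0.1275) / 0.0121
  = 8.9760 · 0.3199 / 0.0121
  = 237.31
Adjust for 74% response: 237.31 / 0.74 = 320.69.
Round up → n = 321 per group.

n = 321 per group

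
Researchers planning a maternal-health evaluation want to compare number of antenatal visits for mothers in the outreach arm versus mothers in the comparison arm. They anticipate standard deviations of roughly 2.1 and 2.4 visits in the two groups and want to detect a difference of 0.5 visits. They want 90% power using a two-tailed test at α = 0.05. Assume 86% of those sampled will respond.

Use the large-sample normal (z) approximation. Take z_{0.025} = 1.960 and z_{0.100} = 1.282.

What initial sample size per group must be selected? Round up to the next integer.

n = 498 per group

n = (z_{α/2} + z_β)² · (σ₁² + σ₂²) / δ²
  = (1.960 + 1.282)² · (2.1² + 2.4² = 10.17) / 0.5²
  = 10.5106 · 10.17 / 0.25
  = 427.57
Adjust for 86% response: 427.57 / 0.86 = 497.17.
Round up → n = 498 per group.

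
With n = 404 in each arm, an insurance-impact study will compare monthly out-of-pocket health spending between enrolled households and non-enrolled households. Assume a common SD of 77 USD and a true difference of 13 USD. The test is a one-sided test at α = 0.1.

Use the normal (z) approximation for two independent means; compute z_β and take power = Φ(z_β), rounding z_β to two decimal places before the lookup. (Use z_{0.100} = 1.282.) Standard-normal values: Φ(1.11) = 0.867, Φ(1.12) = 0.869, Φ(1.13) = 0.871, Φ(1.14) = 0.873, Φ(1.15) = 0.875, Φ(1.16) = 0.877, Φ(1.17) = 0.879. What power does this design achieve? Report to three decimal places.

z_β = δ·√(n/(σ₁²+σ₂²)) − z_α
    = 13 · √(404/11858) − 1.282
    = 13 · 0.18458 − 1.282
    = 2.3995 − 1.282 = 1.1175 → 1.12
Power = Φ(1.12) = 0.869.

Power ≈ 0.869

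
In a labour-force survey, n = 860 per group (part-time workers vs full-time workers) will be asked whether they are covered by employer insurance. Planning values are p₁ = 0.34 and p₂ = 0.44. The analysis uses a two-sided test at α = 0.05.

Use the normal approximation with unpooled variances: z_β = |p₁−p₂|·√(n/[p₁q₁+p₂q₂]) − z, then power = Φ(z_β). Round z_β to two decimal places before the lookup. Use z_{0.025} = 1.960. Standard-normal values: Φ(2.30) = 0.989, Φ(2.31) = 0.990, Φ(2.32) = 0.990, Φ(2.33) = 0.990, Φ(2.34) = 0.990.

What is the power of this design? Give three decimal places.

Power ≈ 0.990

z_β = |p₁−p₂|·√(n/[p₁q₁+p₂q₂]) − z_{α/2}
    = 0.10 · √(860/0.4708) − 1.960
    = 0.10 · 42.7397 − 1.960
    = 4.2740 − 1.960 = 2.3140 → 2.31
Power = Φ(2.31) = 0.990.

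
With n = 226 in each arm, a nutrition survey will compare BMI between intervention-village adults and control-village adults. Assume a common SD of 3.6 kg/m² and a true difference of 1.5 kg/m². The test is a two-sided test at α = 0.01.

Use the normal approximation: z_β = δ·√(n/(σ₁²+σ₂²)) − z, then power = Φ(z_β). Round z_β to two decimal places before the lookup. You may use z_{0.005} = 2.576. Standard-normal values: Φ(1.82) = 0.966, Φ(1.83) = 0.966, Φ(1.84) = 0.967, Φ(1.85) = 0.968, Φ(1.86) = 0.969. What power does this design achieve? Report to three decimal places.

Power ≈ 0.968

z_β = δ·√(n/(σ₁²+σ₂²)) − z_{α/2}
    = 1.5 · √(226/25.92) − 2.576
    = 1.5 · 2.95282 − 2.576
    = 4.4292 − 2.576 = 1.8532 → 1.85
Power = Φ(1.85) = 0.968.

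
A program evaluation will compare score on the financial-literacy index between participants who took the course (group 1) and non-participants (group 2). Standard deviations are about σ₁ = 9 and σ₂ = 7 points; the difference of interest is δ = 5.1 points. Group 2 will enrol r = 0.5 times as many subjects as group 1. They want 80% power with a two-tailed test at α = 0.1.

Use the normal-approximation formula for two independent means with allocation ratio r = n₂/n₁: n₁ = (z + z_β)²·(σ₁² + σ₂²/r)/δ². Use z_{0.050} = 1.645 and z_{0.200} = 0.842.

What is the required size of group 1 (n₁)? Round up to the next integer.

n₁ = 43

n₁ = (z_{α/2} + z_β)² · (σ₁² + σ₂²/r) / δ²
   = (1.645 + 0.842)² · (9² + 7²/0.5) / 5.1²
   = 6.1852 · (81 + 98) / 26.01
   = 6.1852 · 179 / 26.01
   = 42.57
Round up → n₁ = 43; n₂ = r·n₁ = 0.5 × 43 = 22.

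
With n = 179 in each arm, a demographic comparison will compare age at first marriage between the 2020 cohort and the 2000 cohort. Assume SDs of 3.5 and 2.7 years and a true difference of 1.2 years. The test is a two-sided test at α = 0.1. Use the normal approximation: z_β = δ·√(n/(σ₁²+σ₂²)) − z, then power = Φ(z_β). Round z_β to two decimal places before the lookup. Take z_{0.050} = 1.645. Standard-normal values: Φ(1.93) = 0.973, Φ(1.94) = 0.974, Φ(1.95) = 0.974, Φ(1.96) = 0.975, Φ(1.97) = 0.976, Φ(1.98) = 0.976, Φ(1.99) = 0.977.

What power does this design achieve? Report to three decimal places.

Power ≈ 0.977

z_β = δ·√(n/(σ₁²+σ₂²)) − z_{α/2}
    = 1.2 · √(179/19.54) − 1.645
    = 1.2 · 3.02666 − 1.645
    = 3.6320 − 1.645 = 1.9870 → 1.99
Power = Φ(1.99) = 0.977.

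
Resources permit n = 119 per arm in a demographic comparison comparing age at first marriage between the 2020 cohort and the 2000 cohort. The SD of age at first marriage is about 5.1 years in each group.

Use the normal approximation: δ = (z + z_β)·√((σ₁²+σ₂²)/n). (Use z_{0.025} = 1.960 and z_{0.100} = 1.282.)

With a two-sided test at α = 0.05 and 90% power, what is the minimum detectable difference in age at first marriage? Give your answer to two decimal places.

Minimum detectable difference ≈ 2.14 years

δ = (z_{α/2} + z_β) · √((σ₁²+σ₂²)/n)
  = (1.960 + 1.282) · √(52.02/119)
  = 3.242 · √0.43714
  = 3.242 · 0.6612
  = 2.1435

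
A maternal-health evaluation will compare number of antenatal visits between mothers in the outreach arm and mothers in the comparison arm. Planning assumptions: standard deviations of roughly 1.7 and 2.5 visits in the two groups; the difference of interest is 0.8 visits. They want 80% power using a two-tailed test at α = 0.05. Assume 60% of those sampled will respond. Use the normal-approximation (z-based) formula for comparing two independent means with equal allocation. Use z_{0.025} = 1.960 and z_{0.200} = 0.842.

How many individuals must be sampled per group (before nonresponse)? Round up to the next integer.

n = 187 per group

n = (z_{α/2} + z_β)² · (σ₁² + σ₂²) / δ²
  = (1.960 + 0.842)² · (1.7² + 2.5² = 9.14) / 0.8²
  = 7.8512 · 9.14 / 0.64
  = 112.13
Adjust for 60% response: 112.13 / 0.60 = 186.88.
Round up → n = 187 per group.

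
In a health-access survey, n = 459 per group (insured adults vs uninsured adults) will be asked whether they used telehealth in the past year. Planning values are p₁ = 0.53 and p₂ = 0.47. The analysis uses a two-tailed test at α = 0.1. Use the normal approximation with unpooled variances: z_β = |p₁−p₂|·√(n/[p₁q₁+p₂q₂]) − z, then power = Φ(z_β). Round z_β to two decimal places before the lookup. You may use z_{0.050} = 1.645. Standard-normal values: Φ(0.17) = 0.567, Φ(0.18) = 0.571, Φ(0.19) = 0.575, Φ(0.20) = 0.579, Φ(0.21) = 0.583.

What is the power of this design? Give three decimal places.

Power ≈ 0.571

z_β = |p₁−p₂|·√(n/[p₁q₁+p₂q₂]) − z_{α/2}
    = 0.06 · √(459/0.4982) − 1.645
    = 0.06 · 30.3532 − 1.645
    = 1.8212 − 1.645 = 0.1762 → 0.18
Power = Φ(0.18) = 0.571.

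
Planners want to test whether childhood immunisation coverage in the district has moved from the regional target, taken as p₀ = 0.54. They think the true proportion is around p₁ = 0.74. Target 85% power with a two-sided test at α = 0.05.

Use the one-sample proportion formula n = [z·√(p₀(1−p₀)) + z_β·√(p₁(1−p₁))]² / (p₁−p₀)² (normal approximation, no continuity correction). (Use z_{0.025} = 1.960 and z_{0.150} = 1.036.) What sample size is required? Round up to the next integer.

n = [z_{α/2}·√(p₀q₀) + z_β·√(p₁q₁)]² / (p₁ − p₀)²
  = [1.960·√(0.54·0.46) + 1.036·√(0.74·0.26)]² / (0.20)²
  = [1.960·0.4984 + 1.036·0.4386]² / 0.0400
  = [1.4313]² / 0.0400
  = 51.21
Round up → n = 52.

n = 52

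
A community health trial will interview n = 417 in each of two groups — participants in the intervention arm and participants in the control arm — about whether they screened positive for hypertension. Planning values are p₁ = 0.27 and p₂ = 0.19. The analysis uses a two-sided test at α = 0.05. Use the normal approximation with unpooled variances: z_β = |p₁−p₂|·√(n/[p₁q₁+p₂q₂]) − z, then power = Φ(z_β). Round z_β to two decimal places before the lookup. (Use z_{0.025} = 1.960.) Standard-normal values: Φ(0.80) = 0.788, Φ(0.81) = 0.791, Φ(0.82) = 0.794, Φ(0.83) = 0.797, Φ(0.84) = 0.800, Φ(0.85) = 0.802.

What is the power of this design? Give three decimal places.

Power ≈ 0.788

z_β = |p₁−p₂|·√(n/[p₁q₁+p₂q₂]) − z_{α/2}
    = 0.08 · √(417/0.3510) − 1.960
    = 0.08 · 34.4679 − 1.960
    = 2.7574 − 1.960 = 0.7974 → 0.80
Power = Φ(0.80) = 0.788.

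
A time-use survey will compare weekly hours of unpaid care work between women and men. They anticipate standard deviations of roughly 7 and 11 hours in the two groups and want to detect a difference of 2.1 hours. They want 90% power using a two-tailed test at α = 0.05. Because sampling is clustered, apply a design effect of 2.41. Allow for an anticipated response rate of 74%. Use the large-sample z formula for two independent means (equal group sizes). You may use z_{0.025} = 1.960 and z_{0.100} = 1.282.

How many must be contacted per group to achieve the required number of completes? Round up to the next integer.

n = (z_{α/2} + z_β)² · (σ₁² + σ₂²) / δ²
  = (1.960 + 1.282)² · (7² + 11² = 170) / 2.1²
  = 10.5106 · 170 / 4.41
  = 405.17
Design effect: 2.41 × 405.17 = 976.46.
Adjust for 74% response: 976.46 / 0.74 = 1319.54.
Round up → n = 1320 per group.

n = 1320 per group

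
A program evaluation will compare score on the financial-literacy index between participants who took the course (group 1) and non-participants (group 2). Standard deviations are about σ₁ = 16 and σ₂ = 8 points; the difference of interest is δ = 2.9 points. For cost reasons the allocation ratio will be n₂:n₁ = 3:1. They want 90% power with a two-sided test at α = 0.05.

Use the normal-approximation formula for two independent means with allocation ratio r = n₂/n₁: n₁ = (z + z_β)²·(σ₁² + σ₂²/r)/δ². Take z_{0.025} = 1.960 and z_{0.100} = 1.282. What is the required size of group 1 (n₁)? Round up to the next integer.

n₁ = 347

n₁ = (z_{α/2} + z_β)² · (σ₁² + σ₂²/r) / δ²
   = (1.960 + 1.282)² · (16² + 8²/3) / 2.9²
   = 10.5106 · (256 + 21.3333) / 8.41
   = 10.5106 · 277.3333 / 8.41
   = 346.60
Round up → n₁ = 347; n₂ = r·n₁ = 3 × 347 = 1041.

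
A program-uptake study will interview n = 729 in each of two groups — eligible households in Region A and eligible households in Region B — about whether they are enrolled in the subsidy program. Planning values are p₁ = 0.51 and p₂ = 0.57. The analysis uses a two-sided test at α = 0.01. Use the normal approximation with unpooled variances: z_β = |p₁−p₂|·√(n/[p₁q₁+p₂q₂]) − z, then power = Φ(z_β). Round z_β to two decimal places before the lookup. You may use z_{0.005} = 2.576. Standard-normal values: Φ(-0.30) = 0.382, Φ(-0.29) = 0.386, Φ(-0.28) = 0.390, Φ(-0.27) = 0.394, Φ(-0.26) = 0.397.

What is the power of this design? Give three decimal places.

Power ≈ 0.394

z_β = |p₁−p₂|·√(n/[p₁q₁+p₂q₂]) − z_{α/2}
    = 0.06 · √(729/0.4950) − 2.576
    = 0.06 · 38.3761 − 2.576
    = 2.3026 − 2.576 = -0.2734 → -0.27
Power = Φ(-0.27) = 0.394.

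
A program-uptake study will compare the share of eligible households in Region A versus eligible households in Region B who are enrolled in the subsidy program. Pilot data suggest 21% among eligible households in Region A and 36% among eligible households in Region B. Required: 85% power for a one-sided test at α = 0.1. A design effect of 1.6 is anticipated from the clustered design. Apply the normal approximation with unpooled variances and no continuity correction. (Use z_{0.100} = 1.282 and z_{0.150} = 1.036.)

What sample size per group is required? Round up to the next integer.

n = 152 per group

n = (z_α + z_β)² · [p₁(1−p₁) + p₂(1−p₂)] / (p₁ − p₂)²
  = (1.282 + 1.036)² · (0.21·0.79 + 0.36·0.64) / (-0.15)²
  = (2.318)² · (0.1659 + 0.2304) / 0.0225
  = 5.3731 · 0.3963 / 0.0225
  = 94.64
Design effect: 1.6 × 94.64 = 151.42.
Round up → n = 152 per group.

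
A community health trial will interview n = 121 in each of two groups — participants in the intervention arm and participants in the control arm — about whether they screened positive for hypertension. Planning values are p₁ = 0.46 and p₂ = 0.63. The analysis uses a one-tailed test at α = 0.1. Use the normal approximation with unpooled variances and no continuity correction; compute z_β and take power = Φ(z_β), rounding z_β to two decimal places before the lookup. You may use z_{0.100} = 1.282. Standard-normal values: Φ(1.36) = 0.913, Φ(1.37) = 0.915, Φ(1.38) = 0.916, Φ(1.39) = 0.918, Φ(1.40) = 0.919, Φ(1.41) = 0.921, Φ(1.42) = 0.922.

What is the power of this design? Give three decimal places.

Power ≈ 0.921

z_β = |p₁−p₂|·√(n/[p₁q₁+p₂q₂]) − z_α
    = 0.17 · √(121/0.4815) − 1.282
    = 0.17 · 15.8524 − 1.282
    = 2.6949 − 1.282 = 1.4129 → 1.41
Power = Φ(1.41) = 0.921.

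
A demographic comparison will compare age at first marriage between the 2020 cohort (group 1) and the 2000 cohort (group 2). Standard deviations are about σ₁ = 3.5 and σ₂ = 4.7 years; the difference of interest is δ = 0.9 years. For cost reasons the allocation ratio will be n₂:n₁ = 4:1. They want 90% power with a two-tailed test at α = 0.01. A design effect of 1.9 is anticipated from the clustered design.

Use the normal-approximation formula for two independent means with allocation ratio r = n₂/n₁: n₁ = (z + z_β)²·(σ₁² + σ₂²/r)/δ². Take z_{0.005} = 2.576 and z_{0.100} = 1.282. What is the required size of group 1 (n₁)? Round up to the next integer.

n₁ = 621

n₁ = (z_{α/2} + z_β)² · (σ₁² + σ₂²/r) / δ²
   = (2.576 + 1.282)² · (3.5² + 4.7²/4) / 0.9²
   = 14.8842 · (12.25 + 5.5225) / 0.81
   = 14.8842 · 17.7725 / 0.81
   = 326.58
Design effect: 1.9 × 326.58 = 620.50.
Round up → n₁ = 621; n₂ = r·n₁ = 4 × 621 = 2484.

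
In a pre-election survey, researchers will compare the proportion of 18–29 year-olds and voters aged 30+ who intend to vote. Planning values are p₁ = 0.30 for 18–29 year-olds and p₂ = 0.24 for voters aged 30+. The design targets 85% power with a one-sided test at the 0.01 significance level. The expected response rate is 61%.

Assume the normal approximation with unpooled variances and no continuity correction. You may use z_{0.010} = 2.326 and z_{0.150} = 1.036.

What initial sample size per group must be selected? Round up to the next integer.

n = 2020 per group

n = (z_α + z_β)² · [p₁(1−p₁) + p₂(1−p₂)] / (p₁ − p₂)²
  = (2.326 + 1.036)² · (0.30·0.70 + 0.24·0.76) / (0.06)²
  = (3.362)² · (0.2100 + 0.1824) / 0.0036
  = 11.3030 · 0.3924 / 0.0036
  = 1232.03
Adjust for 61% response: 1232.03 / 0.61 = 2019.72.
Round up → n = 2020 per group.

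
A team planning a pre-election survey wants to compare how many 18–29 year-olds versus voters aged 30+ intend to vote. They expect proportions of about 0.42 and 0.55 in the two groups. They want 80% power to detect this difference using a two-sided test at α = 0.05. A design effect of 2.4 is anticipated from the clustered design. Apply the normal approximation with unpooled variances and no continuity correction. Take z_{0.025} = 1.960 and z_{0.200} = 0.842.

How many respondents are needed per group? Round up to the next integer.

n = 548 per group

n = (z_{α/2} + z_β)² · [p₁(1−p₁) + p₂(1−p₂)] / (p₁ − p₂)²
  = (1.960 + 0.842)² · (0.42·0.58 + 0.55·0.45) / (-0.13)²
  = (2.802)² · (0.2436 + 0.2475) / 0.0169
  = 7.8512 · 0.4911 / 0.0169
  = 228.15
Design effect: 2.4 × 228.15 = 547.56.
Round up → n = 548 per group.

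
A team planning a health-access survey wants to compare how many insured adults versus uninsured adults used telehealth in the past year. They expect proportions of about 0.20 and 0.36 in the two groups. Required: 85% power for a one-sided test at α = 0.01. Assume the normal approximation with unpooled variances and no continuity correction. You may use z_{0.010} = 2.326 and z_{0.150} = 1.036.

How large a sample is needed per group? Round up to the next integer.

n = 173 per group

n = (z_α + z_β)² · [p₁(1−p₁) + p₂(1−p₂)] / (p₁ − p₂)²
  = (2.326 + 1.036)² · (0.20·0.80 + 0.36·0.64) / (-0.16)²
  = (3.362)² · (0.1600 + 0.2304) / 0.0256
  = 11.3030 · 0.3904 / 0.0256
  = 172.37
Round up → n = 173 per group.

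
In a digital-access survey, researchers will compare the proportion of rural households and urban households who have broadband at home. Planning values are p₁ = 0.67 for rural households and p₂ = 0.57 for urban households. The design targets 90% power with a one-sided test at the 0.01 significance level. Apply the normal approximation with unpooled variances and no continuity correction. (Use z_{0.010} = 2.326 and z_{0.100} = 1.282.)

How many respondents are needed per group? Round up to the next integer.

n = 607 per group

n = (z_α + z_β)² · [p₁(1−p₁) + p₂(1−p₂)] / (p₁ − p₂)²
  = (2.326 + 1.282)² · (0.67·0.33 + 0.57·0.43) / (0.10)²
  = (3.608)² · (0.2211 + 0.2451) / 0.0100
  = 13.0177 · 0.4662 / 0.0100
  = 606.88
Round up → n = 607 per group.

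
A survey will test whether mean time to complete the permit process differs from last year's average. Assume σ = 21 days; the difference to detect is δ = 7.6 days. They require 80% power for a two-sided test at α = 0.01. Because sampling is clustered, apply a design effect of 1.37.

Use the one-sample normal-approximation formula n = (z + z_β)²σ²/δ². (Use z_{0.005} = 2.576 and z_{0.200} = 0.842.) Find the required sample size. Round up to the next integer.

n = (z_{α/2} + z_β)² · σ² / δ²
  = (2.576 + 0.842)² · 21² / 7.6²
  = 11.6827 · 441 / 57.76
  = 89.20
Design effect: 1.37 × 89.20 = 122.20.
Round up → n = 123.

n = 123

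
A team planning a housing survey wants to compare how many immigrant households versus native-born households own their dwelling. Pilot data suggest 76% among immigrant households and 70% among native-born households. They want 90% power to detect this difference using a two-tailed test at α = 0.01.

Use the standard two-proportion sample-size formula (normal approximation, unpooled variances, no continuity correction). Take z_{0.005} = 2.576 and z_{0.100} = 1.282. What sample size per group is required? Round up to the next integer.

n = (z_{α/2} + z_β)² · [p₁(1−p₁) + p₂(1−p₂)] / (p₁ − p₂)²
  = (2.576 + 1.282)² · (0.76·0.24 + 0.70·0.30) / (0.06)²
  = (3.858)² · (0.1824 + 0.2100) / 0.0036
  = 14.8842 · 0.3924 / 0.0036
  = 1622.37
Round up → n = 1623 per group.

n = 1623 per group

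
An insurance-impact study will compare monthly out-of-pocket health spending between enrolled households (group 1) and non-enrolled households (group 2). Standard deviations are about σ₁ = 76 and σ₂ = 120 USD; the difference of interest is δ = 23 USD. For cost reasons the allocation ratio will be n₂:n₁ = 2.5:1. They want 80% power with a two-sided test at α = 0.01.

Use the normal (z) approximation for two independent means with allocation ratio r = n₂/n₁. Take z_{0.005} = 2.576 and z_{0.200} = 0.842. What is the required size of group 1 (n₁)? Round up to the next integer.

n₁ = (z_{α/2} + z_β)² · (σ₁² + σ₂²/r) / δ²
   = (2.576 + 0.842)² · (76² + 120²/2.5) / 23²
   = 11.6827 · (5776 + 5760) / 529
   = 11.6827 · 11536 / 529
   = 254.77
Round up → n₁ = 255; n₂ = r·n₁ = 2.5 × 255 = 638.

n₁ = 255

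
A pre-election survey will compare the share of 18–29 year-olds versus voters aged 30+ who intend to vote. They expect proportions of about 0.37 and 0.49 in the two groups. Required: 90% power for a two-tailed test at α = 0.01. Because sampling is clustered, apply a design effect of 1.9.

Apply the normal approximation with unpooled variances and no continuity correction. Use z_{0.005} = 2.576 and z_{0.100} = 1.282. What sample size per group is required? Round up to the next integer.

n = 949 per group

n = (z_{α/2} + z_β)² · [p₁(1−p₁) + p₂(1−p₂)] / (p₁ − p₂)²
  = (2.576 + 1.282)² · (0.37·0.63 + 0.49·0.51) / (-0.12)²
  = (3.858)² · (0.2331 + 0.2499) / 0.0144
  = 14.8842 · 0.4830 / 0.0144
  = 499.24
Design effect: 1.9 × 499.24 = 948.56.
Round up → n = 949 per group.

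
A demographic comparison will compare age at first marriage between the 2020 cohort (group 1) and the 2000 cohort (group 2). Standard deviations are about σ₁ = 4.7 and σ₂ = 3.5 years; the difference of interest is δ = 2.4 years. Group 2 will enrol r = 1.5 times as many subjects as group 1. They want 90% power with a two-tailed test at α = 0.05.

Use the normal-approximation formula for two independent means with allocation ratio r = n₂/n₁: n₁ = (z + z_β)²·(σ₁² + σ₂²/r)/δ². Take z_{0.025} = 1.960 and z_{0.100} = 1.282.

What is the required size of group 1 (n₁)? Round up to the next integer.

n₁ = (z_{α/2} + z_β)² · (σ₁² + σ₂²/r) / δ²
   = (1.960 + 1.282)² · (4.7² + 3.5²/1.5) / 2.4²
   = 10.5106 · (22.09 + 8.1667) / 5.76
   = 10.5106 · 30.2567 / 5.76
   = 55.21
Round up → n₁ = 56; n₂ = r·n₁ = 1.5 × 56 = 84.

n₁ = 56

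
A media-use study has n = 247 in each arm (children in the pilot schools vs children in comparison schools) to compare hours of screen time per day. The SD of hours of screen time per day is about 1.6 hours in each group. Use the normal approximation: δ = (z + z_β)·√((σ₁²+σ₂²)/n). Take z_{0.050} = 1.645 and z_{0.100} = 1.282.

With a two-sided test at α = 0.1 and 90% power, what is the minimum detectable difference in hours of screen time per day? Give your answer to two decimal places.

δ = (z_{α/2} + z_β) · √((σ₁²+σ₂²)/n)
  = (1.645 + 1.282) · √(5.12/247)
  = 2.927 · √0.02073
  = 2.927 · 0.1440
  = 0.4214

Minimum detectable difference ≈ 0.42 hours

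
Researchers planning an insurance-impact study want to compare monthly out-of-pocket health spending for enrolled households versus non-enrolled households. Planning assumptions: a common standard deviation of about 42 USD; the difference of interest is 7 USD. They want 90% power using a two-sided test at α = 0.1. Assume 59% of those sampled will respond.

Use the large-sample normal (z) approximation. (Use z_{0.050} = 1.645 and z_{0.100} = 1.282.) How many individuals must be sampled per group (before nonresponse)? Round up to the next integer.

n = 1046 per group

n = (z_{α/2} + z_β)² · (σ₁² + σ₂²) / δ²
  = (1.645 + 1.282)² · (2·42² = 3528) / 7²
  = 8.5673 · 3528 / 49
  = 616.85
Adjust for 59% response: 616.85 / 0.59 = 1045.50.
Round up → n = 1046 per group.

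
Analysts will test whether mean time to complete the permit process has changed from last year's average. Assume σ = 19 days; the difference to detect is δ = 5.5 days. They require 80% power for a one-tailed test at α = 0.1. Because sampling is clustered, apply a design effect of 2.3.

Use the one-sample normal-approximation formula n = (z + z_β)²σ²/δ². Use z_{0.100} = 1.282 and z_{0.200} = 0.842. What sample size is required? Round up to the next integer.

n = 124

n = (z_α + z_β)² · σ² / δ²
  = (1.282 + 0.842)² · 19² / 5.5²
  = 4.5114 · 361 / 30.25
  = 53.84
Design effect: 2.3 × 53.84 = 123.83.
Round up → n = 124.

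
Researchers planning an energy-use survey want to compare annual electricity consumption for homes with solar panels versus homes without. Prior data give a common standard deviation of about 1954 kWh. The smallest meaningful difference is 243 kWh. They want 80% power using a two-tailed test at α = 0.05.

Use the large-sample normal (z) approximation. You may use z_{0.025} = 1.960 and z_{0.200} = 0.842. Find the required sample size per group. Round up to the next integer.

n = 1016 per group

n = (z_{α/2} + z_β)² · (σ₁² + σ₂²) / δ²
  = (1.960 + 0.842)² · (2·1954² = 7636232) / 243²
  = 7.8512 · 7636232 / 59049
  = 1015.32
Round up → n = 1016 per group.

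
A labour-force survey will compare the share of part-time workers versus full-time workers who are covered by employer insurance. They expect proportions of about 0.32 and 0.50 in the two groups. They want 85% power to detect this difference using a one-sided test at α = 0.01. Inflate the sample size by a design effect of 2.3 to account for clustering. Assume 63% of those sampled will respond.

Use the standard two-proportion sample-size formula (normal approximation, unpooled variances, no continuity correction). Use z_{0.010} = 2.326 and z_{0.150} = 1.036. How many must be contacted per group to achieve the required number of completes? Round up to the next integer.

n = 596 per group

n = (z_α + z_β)² · [p₁(1−p₁) + p₂(1−p₂)] / (p₁ − p₂)²
  = (2.326 + 1.036)² · (0.32·0.68 + 0.50·0.50) / (-0.18)²
  = (3.362)² · (0.2176 + 0.2500) / 0.0324
  = 11.3030 · 0.4676 / 0.0324
  = 163.13
Design effect: 2.3 × 163.13 = 375.19.
Adjust for 63% response: 375.19 / 0.63 = 595.54.
Round up → n = 596 per group.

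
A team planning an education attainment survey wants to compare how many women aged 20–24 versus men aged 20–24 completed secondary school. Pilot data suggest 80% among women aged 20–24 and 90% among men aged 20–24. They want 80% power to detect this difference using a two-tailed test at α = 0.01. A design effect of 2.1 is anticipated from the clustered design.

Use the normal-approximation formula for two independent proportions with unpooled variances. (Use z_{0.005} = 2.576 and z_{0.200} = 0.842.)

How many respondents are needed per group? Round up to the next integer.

n = 614 per group

n = (z_{α/2} + z_β)² · [p₁(1−p₁) + p₂(1−p₂)] / (p₁ − p₂)²
  = (2.576 + 0.842)² · (0.80·0.20 + 0.90·0.10) / (-0.10)²
  = (3.418)² · (0.1600 + 0.0900) / 0.0100
  = 11.6827 · 0.2500 / 0.0100
  = 292.07
Design effect: 2.1 × 292.07 = 613.34.
Round up → n = 614 per group.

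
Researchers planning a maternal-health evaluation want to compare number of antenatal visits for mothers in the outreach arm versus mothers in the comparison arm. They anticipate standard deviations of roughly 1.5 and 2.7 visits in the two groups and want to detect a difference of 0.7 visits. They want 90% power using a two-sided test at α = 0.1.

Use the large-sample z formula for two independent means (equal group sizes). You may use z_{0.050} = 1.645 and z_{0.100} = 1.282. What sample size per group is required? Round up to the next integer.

n = 167 per group

n = (z_{α/2} + z_β)² · (σ₁² + σ₂²) / δ²
  = (1.645 + 1.282)² · (1.5² + 2.7² = 9.54) / 0.7²
  = 8.5673 · 9.54 / 0.49
  = 166.80
Round up → n = 167 per group.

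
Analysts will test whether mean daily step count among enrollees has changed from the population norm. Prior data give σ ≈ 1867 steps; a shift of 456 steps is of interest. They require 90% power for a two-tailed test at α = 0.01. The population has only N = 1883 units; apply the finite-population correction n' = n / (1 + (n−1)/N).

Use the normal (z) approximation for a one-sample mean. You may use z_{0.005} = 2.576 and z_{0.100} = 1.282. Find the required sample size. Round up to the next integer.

n = 221

n = (z_{α/2} + z_β)² · σ² / δ²
  = (2.576 + 1.282)² · 1867² / 456²
  = 14.8842 · 3485689 / 207936
  = 249.51
Finite-population correction (N = 1883): 249.51 / (1 + (249.51 − 1)/1883) = 220.42.
Round up → n = 221.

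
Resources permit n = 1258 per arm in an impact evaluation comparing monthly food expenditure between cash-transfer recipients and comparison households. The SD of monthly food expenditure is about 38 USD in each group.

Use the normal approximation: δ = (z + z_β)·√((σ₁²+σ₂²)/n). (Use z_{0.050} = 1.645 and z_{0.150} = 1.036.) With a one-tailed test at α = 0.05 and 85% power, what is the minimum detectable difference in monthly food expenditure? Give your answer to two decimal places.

δ = (z_α + z_β) · √((σ₁²+σ₂²)/n)
  = (1.645 + 1.036) · √(2888/1258)
  = 2.681 · √2.2957
  = 2.681 · 1.5152
  = 4.0621

Minimum detectable difference ≈ 4.06 USD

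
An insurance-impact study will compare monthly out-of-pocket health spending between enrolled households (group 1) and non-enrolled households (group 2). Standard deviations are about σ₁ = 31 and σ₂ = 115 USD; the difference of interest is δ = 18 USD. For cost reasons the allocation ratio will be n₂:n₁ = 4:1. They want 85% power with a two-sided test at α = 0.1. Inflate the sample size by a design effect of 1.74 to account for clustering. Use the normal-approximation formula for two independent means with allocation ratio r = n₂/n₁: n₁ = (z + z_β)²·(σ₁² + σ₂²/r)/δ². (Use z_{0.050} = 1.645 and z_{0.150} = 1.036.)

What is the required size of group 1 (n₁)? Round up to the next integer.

n₁ = (z_{α/2} + z_β)² · (σ₁² + σ₂²/r) / δ²
   = (1.645 + 1.036)² · (31² + 115²/4) / 18²
   = 7.1878 · (961 + 3306.2) / 324
   = 7.1878 · 4267.2 / 324
   = 94.67
Design effect: 1.74 × 94.67 = 164.72.
Round up → n₁ = 165; n₂ = r·n₁ = 4 × 165 = 660.

n₁ = 165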